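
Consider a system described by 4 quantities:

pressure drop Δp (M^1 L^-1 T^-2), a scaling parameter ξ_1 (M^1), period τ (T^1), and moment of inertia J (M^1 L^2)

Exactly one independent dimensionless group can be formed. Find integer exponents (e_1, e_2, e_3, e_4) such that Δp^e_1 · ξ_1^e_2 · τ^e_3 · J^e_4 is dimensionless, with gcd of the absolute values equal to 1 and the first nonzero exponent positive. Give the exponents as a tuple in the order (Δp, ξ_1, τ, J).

(2, -3, 4, 1)

M: e_1·(1) + e_2·(1) + e_3·(0) + e_4·(1) = 0
L: e_1·(-1) + e_2·(0) + e_3·(0) + e_4·(2) = 0
T: e_1·(-2) + e_2·(0) + e_3·(1) + e_4·(0) = 0
Solving this homogeneous linear system for the smallest-integer solution (first nonzero entry positive) gives (2, -3, 4, 1).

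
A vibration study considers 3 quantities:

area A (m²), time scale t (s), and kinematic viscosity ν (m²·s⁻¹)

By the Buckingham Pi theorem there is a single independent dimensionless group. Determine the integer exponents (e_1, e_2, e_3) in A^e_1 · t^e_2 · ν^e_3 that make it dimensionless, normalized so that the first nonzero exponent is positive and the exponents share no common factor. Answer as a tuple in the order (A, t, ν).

(1, -1, -1)

L: e_1·(2) + e_2·(0) + e_3·(2) = 0
T: e_1·(0) + e_2·(1) + e_3·(-1) = 0
Solving this homogeneous linear system for the smallest-integer solution (first nonzero entry positive) gives (1, -1, -1).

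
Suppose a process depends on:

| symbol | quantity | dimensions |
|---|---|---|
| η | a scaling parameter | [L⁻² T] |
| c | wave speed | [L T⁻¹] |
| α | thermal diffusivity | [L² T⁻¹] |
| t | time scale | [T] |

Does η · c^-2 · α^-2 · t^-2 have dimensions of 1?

no

Sum the exponent of each base dimension across the product:
  L: [η]_L − 2·[c]_L − 2·[α]_L − 2·[t]_L = (-2) − 2·(1) − 2·(2) − 2·(0) = -8
  T: [η]_T − 2·[c]_T − 2·[α]_T − 2·[t]_T = (1) − 2·(-1) − 2·(-1) − 2·(1) = 3
Net dimensions [L⁻⁸ T³] ≠ [1] — not dimensionless.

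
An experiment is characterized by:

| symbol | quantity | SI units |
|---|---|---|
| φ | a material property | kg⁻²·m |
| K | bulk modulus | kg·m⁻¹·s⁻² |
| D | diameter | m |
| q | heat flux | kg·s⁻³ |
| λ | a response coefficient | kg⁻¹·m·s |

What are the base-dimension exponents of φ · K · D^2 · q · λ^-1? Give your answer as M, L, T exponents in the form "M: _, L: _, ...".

Collect each base-dimension exponent across the product:
  M: (-2) + (1) + 2·(0) + (1) − (-1) = 1
  L: (1) + (-1) + 2·(1) + (0) − (1) = 1
  T: (0) + (-2) + 2·(0) + (-3) − (1) = -6
So the dimensions are [M L T⁻⁶].

M: 1, L: 1, T: -6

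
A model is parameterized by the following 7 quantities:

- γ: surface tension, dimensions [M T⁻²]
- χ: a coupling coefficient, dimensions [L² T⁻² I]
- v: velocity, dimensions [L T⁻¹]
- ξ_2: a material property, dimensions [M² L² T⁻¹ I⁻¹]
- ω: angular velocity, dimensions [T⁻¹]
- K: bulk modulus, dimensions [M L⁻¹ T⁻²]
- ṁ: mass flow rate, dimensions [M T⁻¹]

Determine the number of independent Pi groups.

There are 7 variables and 4 base dimensions (M, L, T, I).
The dimension matrix has rank 4.
Independent dimensionless groups: 7 − 4 = 3.

3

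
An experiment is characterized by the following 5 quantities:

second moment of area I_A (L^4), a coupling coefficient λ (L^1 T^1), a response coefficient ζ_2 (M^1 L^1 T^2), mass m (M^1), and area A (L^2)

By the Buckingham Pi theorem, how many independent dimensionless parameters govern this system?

2

There are 5 variables and 3 base dimensions (M, L, T).
The dimension matrix has rank 3.
Independent dimensionless groups: 5 − 3 = 2.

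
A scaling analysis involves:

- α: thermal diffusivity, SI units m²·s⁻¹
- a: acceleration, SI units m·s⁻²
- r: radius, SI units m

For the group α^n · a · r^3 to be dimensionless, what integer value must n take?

Balance the L exponent: (2)·n from α, plus (1) + 3·(1) = 4 from the rest, must sum to zero.
2n + 4 = 0, so n = -2.

-2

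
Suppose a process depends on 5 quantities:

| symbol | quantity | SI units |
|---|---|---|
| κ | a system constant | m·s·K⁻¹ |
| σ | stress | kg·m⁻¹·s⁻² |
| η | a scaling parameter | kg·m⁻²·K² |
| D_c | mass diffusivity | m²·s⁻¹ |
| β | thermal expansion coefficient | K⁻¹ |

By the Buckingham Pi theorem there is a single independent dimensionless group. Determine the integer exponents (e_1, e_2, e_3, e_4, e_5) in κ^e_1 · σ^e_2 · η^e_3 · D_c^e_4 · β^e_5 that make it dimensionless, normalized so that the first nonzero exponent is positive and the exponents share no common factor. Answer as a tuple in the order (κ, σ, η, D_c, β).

(1, 1, -1, -1, -3)

M: e_1·(0) + e_2·(1) + e_3·(1) + e_4·(0) + e_5·(0) = 0
L: e_1·(1) + e_2·(-1) + e_3·(-2) + e_4·(2) + e_5·(0) = 0
T: e_1·(1) + e_2·(-2) + e_3·(0) + e_4·(-1) + e_5·(0) = 0
Θ: e_1·(-1) + e_2·(0) + e_3·(2) + e_4·(0) + e_5·(-1) = 0
Solving this homogeneous linear system for the smallest-integer solution (first nonzero entry positive) gives (1, 1, -1, -1, -3).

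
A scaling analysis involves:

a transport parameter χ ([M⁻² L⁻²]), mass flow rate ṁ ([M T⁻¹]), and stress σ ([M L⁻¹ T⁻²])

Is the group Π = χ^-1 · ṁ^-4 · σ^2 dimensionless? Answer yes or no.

yes

Sum the exponent of each base dimension across the product:
  M: −[χ]_M − 4·[ṁ]_M + 2·[σ]_M = −(-2) − 4·(1) + 2·(1) = 0
  L: −[χ]_L − 4·[ṁ]_L + 2·[σ]_L = −(-2) − 4·(0) + 2·(-1) = 0
  T: −[χ]_T − 4·[ṁ]_T + 2·[σ]_T = −(0) − 4·(-1) + 2·(-2) = 0
All base exponents vanish — dimensionless.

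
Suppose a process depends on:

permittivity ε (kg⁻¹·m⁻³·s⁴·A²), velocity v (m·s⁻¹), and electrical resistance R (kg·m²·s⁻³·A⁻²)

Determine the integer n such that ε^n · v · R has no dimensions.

Balance the M exponent: (-1)·n from ε, plus (0) + (1) = 1 from the rest, must sum to zero.
−n + 1 = 0, so n = 1.

1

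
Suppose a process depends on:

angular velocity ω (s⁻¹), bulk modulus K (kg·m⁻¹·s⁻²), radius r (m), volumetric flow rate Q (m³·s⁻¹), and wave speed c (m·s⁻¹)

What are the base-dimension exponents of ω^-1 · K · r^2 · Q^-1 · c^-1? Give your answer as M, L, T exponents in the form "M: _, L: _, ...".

M: 1, L: -3, T: 1

Collect each base-dimension exponent across the product:
  M: −(0) + (1) + 2·(0) − (0) − (0) = 1
  L: −(0) + (-1) + 2·(1) − (3) − (1) = -3
  T: −(-1) + (-2) + 2·(0) − (-1) − (-1) = 1
So the dimensions are [M L⁻³ T].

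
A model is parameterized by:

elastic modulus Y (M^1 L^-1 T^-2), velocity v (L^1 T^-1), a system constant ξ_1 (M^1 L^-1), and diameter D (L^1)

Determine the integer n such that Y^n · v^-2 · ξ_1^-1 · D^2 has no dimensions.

1

Balance the M exponent: (1)·n from Y, plus −2·(0) − (1) + 2·(0) = -1 from the rest, must sum to zero.
n − 1 = 0, so n = 1.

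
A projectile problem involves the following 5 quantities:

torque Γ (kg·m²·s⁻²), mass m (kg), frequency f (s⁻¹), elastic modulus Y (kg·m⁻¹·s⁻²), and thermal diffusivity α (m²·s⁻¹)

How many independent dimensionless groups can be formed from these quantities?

2

There are 5 variables and 3 base dimensions (M, L, T).
The dimension matrix has rank 3.
Independent dimensionless groups: 5 − 3 = 2.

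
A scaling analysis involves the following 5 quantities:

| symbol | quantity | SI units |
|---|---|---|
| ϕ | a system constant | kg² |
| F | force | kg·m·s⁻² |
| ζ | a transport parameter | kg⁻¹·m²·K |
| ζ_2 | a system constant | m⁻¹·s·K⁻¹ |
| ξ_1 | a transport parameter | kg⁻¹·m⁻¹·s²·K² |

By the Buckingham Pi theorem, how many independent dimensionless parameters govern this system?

1

There are 5 variables and 4 base dimensions (M, L, T, Θ).
The dimension matrix has rank 4.
Independent dimensionless groups: 5 − 4 = 1.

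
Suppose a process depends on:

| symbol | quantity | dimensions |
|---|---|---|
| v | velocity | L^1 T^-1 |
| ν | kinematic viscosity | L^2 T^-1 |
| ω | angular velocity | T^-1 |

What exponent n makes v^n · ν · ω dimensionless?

-2

Balance the L exponent: (1)·n from v, plus (2) + (0) = 2 from the rest, must sum to zero.
n + 2 = 0, so n = -2.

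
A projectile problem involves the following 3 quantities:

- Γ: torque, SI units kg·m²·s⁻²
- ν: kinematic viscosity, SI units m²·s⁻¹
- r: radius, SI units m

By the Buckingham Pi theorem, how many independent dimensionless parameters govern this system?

There are 3 variables and 3 base dimensions (M, L, T).
The dimension matrix has rank 3.
Independent dimensionless groups: 3 − 3 = 0.

0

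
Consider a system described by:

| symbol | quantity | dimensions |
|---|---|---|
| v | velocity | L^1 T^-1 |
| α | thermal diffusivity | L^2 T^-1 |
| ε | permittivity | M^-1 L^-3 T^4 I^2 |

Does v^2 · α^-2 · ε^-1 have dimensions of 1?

no

Sum the exponent of each base dimension across the product:
  M: 2·[v]_M − 2·[α]_M − [ε]_M = 2·(0) − 2·(0) − (-1) = 1
  L: 2·[v]_L − 2·[α]_L − [ε]_L = 2·(1) − 2·(2) − (-3) = 1
  T: 2·[v]_T − 2·[α]_T − [ε]_T = 2·(-1) − 2·(-1) − (4) = -4
  I: 2·[v]_I − 2·[α]_I − [ε]_I = 2·(0) − 2·(0) − (2) = -2
Net dimensions [M L T⁻⁴ I⁻²] ≠ [1] — not dimensionless.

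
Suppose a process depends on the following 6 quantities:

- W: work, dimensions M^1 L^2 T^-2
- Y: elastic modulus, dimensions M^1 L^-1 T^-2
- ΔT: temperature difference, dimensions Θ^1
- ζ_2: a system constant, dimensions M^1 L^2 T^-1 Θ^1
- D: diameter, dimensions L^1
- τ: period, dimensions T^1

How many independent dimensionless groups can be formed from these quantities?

There are 6 variables and 4 base dimensions (M, L, T, Θ).
The dimension matrix has rank 4.
Independent dimensionless groups: 6 − 4 = 2.

2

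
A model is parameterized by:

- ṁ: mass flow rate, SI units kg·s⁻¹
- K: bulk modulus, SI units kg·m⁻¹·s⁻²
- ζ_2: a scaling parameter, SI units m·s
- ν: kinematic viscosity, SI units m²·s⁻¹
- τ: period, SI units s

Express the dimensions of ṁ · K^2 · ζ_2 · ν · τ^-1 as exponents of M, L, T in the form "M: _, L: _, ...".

M: 3, L: 1, T: -6

Collect each base-dimension exponent across the product:
  M: (1) + 2·(1) + (0) + (0) − (0) = 3
  L: (0) + 2·(-1) + (1) + (2) − (0) = 1
  T: (-1) + 2·(-2) + (1) + (-1) − (1) = -6
So the dimensions are [M³ L T⁻⁶].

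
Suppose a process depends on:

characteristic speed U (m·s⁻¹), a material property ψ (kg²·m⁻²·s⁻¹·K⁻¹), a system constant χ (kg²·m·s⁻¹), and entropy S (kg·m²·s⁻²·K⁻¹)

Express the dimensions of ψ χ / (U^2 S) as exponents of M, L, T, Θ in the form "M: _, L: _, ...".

M: 3, L: -5, T: 2, Θ: 0

Collect each base-dimension exponent across the product:
  M: −2·(0) + (2) + (2) − (1) = 3
  L: −2·(1) + (-2) + (1) − (2) = -5
  T: −2·(-1) + (-1) + (-1) − (-2) = 2
  Θ: −2·(0) + (-1) + (0) − (-1) = 0
So the dimensions are [M³ L⁻⁵ T²].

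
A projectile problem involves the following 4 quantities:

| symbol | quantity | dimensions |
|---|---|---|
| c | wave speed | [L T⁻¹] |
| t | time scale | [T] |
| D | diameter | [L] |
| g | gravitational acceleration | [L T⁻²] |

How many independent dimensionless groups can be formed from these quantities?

2

There are 4 variables and 2 base dimensions (L, T).
The dimension matrix has rank 2.
Independent dimensionless groups: 4 − 2 = 2.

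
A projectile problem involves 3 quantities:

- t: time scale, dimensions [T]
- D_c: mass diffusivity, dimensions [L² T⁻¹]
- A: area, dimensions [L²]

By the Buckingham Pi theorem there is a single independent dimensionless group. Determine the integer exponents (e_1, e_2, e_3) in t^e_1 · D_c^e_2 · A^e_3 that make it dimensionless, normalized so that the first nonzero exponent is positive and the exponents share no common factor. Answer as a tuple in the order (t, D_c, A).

(1, 1, -1)

L: e_1·(0) + e_2·(2) + e_3·(2) = 0
T: e_1·(1) + e_2·(-1) + e_3·(0) = 0
Solving this homogeneous linear system for the smallest-integer solution (first nonzero entry positive) gives (1, 1, -1).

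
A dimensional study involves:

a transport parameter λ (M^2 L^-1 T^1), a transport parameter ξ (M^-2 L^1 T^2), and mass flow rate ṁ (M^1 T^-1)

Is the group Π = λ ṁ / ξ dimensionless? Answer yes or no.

no

Sum the exponent of each base dimension across the product:
  M: [λ]_M − [ξ]_M + [ṁ]_M = (2) − (-2) + (1) = 5
  L: [λ]_L − [ξ]_L + [ṁ]_L = (-1) − (1) + (0) = -2
  T: [λ]_T − [ξ]_T + [ṁ]_T = (1) − (2) + (-1) = -2
Net dimensions [M⁵ L⁻² T⁻²] ≠ [1] — not dimensionless.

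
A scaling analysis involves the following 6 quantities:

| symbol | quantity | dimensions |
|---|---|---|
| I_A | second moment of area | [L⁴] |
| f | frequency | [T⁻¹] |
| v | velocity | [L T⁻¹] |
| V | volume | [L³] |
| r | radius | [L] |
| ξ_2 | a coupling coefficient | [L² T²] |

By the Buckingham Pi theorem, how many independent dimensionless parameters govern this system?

There are 6 variables and 2 base dimensions (L, T).
The dimension matrix has rank 2.
Independent dimensionless groups: 6 − 2 = 4.

4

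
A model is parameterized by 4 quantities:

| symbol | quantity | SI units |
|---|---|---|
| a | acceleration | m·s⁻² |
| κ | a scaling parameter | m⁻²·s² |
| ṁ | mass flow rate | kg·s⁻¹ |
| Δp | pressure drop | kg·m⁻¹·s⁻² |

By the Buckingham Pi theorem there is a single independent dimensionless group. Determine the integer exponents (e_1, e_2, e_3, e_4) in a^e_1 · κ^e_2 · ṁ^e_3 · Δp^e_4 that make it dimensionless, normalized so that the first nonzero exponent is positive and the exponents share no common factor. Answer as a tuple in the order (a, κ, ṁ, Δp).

M: e_1·(0) + e_2·(0) + e_3·(1) + e_4·(1) = 0
L: e_1·(1) + e_2·(-2) + e_3·(0) + e_4·(-1) = 0
T: e_1·(-2) + e_2·(2) + e_3·(-1) + e_4·(-2) = 0
Solving this homogeneous linear system for the smallest-integer solution (first nonzero entry positive) gives (4, 3, 2, -2).

(4, 3, 2, -2)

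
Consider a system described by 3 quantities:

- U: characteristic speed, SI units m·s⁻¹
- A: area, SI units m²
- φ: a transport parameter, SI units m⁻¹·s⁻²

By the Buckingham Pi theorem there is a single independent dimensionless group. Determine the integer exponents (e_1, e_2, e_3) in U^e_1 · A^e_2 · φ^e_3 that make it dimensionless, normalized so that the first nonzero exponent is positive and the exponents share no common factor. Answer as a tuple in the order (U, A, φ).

(4, -3, -2)

L: e_1·(1) + e_2·(2) + e_3·(-1) = 0
T: e_1·(-1) + e_2·(0) + e_3·(-2) = 0
Solving this homogeneous linear system for the smallest-integer solution (first nonzero entry positive) gives (4, -3, -2).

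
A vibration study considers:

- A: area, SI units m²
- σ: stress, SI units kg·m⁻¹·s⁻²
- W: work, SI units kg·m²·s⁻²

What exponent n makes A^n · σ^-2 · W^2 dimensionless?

Balance the L exponent: (2)·n from A, plus −2·(-1) + 2·(2) = 6 from the rest, must sum to zero.
2n + 6 = 0, so n = -3.

-3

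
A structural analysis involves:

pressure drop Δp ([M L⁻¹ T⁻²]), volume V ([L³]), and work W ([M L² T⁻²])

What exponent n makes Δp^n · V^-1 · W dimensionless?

Balance the M exponent: (1)·n from Δp, plus −(0) + (1) = 1 from the rest, must sum to zero.
n + 1 = 0, so n = -1.

-1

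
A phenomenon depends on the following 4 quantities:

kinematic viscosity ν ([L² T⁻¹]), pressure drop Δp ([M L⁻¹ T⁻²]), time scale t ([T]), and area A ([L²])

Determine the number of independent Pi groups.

1

There are 4 variables and 3 base dimensions (M, L, T).
The dimension matrix has rank 3.
Independent dimensionless groups: 4 − 3 = 1.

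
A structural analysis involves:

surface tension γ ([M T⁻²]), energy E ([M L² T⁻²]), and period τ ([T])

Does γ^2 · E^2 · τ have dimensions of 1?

Sum the exponent of each base dimension across the product:
  M: 2·[γ]_M + 2·[E]_M + [τ]_M = 2·(1) + 2·(1) + (0) = 4
  L: 2·[γ]_L + 2·[E]_L + [τ]_L = 2·(0) + 2·(2) + (0) = 4
  T: 2·[γ]_T + 2·[E]_T + [τ]_T = 2·(-2) + 2·(-2) + (1) = -7
Net dimensions [M⁴ L⁴ T⁻⁷] ≠ [1] — not dimensionless.

no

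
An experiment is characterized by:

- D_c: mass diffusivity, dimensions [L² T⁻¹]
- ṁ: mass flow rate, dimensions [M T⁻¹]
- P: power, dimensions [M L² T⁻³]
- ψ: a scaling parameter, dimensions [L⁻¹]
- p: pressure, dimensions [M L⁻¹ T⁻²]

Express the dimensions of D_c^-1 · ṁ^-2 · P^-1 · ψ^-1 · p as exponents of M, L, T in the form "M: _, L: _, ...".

M: -2, L: -4, T: 4

Collect each base-dimension exponent across the product:
  M: −(0) − 2·(1) − (1) − (0) + (1) = -2
  L: −(2) − 2·(0) − (2) − (-1) + (-1) = -4
  T: −(-1) − 2·(-1) − (-3) − (0) + (-2) = 4
So the dimensions are [M⁻² L⁻⁴ T⁴].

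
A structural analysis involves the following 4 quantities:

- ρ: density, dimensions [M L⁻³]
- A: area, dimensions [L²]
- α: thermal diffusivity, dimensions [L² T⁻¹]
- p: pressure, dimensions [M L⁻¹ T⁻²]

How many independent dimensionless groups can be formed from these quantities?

1

There are 4 variables and 3 base dimensions (M, L, T).
The dimension matrix has rank 3.
Independent dimensionless groups: 4 − 3 = 1.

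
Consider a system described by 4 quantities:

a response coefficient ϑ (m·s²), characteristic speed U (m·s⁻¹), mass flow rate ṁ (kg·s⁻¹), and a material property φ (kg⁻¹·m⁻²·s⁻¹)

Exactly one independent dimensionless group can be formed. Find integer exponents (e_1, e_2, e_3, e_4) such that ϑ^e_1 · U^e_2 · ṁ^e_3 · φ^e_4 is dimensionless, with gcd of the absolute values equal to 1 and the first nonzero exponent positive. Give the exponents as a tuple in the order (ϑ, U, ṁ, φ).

M: e_1·(0) + e_2·(0) + e_3·(1) + e_4·(-1) = 0
L: e_1·(1) + e_2·(1) + e_3·(0) + e_4·(-2) = 0
T: e_1·(2) + e_2·(-1) + e_3·(-1) + e_4·(-1) = 0
Solving this homogeneous linear system for the smallest-integer solution (first nonzero entry positive) gives (4, 2, 3, 3).

(4, 2, 3, 3)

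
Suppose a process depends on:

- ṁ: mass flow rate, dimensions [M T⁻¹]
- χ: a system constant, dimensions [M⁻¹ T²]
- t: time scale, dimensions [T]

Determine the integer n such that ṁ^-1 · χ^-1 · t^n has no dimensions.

Balance the T exponent: (1)·n from t, plus −(-1) − (2) = -1 from the rest, must sum to zero.
n − 1 = 0, so n = 1.

1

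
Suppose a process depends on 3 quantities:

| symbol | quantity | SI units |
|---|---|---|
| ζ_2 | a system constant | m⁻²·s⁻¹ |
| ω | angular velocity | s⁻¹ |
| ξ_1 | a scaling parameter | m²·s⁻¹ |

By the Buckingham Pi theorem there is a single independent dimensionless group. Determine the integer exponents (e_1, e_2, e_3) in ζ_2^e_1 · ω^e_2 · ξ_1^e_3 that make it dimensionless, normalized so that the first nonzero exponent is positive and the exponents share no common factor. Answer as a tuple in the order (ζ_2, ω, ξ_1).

(1, -2, 1)

L: e_1·(-2) + e_2·(0) + e_3·(2) = 0
T: e_1·(-1) + e_2·(-1) + e_3·(-1) = 0
Solving this homogeneous linear system for the smallest-integer solution (first nonzero entry positive) gives (1, -2, 1).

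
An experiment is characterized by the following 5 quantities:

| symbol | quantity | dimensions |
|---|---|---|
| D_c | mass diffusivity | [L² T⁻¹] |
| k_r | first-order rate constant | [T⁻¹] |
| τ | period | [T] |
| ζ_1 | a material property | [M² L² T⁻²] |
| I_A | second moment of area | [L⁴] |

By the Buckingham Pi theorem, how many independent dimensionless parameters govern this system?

2

There are 5 variables and 3 base dimensions (M, L, T).
The dimension matrix has rank 3.
Independent dimensionless groups: 5 − 3 = 2.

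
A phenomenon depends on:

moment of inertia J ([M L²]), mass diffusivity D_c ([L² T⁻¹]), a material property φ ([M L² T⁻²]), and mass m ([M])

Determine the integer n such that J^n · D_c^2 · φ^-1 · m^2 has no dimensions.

-1

Balance the M exponent: (1)·n from J, plus 2·(0) − (1) + 2·(1) = 1 from the rest, must sum to zero.
n + 1 = 0, so n = -1.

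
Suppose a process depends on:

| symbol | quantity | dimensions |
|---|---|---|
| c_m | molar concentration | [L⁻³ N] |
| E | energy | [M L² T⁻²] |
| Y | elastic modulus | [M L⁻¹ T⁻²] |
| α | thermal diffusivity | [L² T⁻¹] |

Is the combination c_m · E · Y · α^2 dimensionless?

no

Sum the exponent of each base dimension across the product:
  M: [c_m]_M + [E]_M + [Y]_M + 2·[α]_M = (0) + (1) + (1) + 2·(0) = 2
  L: [c_m]_L + [E]_L + [Y]_L + 2·[α]_L = (-3) + (2) + (-1) + 2·(2) = 2
  T: [c_m]_T + [E]_T + [Y]_T + 2·[α]_T = (0) + (-2) + (-2) + 2·(-1) = -6
  N: [c_m]_N + [E]_N + [Y]_N + 2·[α]_N = (1) + (0) + (0) + 2·(0) = 1
Net dimensions [M² L² T⁻⁶ N] ≠ [1] — not dimensionless.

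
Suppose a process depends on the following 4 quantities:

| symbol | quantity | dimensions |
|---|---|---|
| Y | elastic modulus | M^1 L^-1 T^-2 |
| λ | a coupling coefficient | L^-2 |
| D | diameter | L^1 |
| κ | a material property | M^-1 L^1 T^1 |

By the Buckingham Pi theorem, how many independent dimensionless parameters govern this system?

There are 4 variables and 3 base dimensions (M, L, T).
The dimension matrix has rank 3.
Independent dimensionless groups: 4 − 3 = 1.

1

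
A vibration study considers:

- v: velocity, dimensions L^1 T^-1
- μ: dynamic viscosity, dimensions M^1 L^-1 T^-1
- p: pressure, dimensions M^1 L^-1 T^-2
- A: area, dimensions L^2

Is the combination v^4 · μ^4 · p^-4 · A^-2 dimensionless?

yes

Sum the exponent of each base dimension across the product:
  M: 4·[v]_M + 4·[μ]_M − 4·[p]_M − 2·[A]_M = 4·(0) + 4·(1) − 4·(1) − 2·(0) = 0
  L: 4·[v]_L + 4·[μ]_L − 4·[p]_L − 2·[A]_L = 4·(1) + 4·(-1) − 4·(-1) − 2·(2) = 0
  T: 4·[v]_T + 4·[μ]_T − 4·[p]_T − 2·[A]_T = 4·(-1) + 4·(-1) − 4·(-2) − 2·(0) = 0
All base exponents vanish — dimensionless.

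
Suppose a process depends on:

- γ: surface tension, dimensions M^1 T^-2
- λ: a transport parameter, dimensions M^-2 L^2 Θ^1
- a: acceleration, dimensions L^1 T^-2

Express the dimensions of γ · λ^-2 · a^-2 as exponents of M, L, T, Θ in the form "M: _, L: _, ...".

Collect each base-dimension exponent across the product:
  M: (1) − 2·(-2) − 2·(0) = 5
  L: (0) − 2·(2) − 2·(1) = -6
  T: (-2) − 2·(0) − 2·(-2) = 2
  Θ: (0) − 2·(1) − 2·(0) = -2
So the dimensions are [M⁵ L⁻⁶ T² Θ⁻²].

M: 5, L: -6, T: 2, Θ: -2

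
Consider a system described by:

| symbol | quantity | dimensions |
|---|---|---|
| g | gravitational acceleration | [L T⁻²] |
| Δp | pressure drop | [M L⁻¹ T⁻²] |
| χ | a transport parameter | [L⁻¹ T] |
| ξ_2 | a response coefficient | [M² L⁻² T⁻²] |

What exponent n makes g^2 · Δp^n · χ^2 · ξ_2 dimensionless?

Balance the M exponent: (1)·n from Δp, plus 2·(0) + 2·(0) + (2) = 2 from the rest, must sum to zero.
n + 2 = 0, so n = -2.

-2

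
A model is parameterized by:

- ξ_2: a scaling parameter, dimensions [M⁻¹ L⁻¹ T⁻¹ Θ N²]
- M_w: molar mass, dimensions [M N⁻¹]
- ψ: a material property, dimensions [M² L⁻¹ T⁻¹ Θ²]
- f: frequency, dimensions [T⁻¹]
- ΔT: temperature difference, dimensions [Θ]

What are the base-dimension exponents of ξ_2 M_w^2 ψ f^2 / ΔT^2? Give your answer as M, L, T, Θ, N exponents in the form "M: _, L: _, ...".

Collect each base-dimension exponent across the product:
  M: (-1) + 2·(1) + (2) + 2·(0) − 2·(0) = 3
  L: (-1) + 2·(0) + (-1) + 2·(0) − 2·(0) = -2
  T: (-1) + 2·(0) + (-1) + 2·(-1) − 2·(0) = -4
  Θ: (1) + 2·(0) + (2) + 2·(0) − 2·(1) = 1
  N: (2) + 2·(-1) + (0) + 2·(0) − 2·(0) = 0
So the dimensions are [M³ L⁻² T⁻⁴ Θ].

M: 3, L: -2, T: -4, Θ: 1, N: 0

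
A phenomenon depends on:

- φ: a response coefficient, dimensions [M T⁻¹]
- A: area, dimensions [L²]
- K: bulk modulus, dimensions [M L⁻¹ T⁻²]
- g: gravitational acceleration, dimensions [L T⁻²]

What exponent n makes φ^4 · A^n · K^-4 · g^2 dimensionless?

-3

Balance the L exponent: (2)·n from A, plus 4·(0) − 4·(-1) + 2·(1) = 6 from the rest, must sum to zero.
2n + 6 = 0, so n = -3.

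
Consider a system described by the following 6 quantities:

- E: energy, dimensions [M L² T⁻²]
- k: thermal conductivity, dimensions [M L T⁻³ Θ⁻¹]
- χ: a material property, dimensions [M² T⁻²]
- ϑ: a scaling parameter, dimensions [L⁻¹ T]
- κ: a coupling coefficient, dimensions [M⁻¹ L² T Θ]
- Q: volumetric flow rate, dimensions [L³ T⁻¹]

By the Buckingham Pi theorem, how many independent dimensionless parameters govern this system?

2

There are 6 variables and 4 base dimensions (M, L, T, Θ).
The dimension matrix has rank 4.
Independent dimensionless groups: 6 − 4 = 2.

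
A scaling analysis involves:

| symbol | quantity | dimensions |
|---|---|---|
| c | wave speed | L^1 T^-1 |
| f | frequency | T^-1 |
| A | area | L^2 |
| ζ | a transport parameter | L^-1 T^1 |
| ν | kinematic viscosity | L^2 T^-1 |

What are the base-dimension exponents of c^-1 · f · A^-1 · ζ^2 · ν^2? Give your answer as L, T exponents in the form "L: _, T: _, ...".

Collect each base-dimension exponent across the product:
  L: −(1) + (0) − (2) + 2·(-1) + 2·(2) = -1
  T: −(-1) + (-1) − (0) + 2·(1) + 2·(-1) = 0
So the dimensions are [L⁻¹].

L: -1, T: 0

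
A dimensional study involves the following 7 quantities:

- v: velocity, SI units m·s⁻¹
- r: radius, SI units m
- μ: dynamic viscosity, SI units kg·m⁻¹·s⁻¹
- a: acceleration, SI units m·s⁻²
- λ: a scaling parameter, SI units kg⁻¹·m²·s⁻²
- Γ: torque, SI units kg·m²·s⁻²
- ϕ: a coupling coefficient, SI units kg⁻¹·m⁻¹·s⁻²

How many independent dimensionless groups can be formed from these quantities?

There are 7 variables and 3 base dimensions (M, L, T).
The dimension matrix has rank 3.
Independent dimensionless groups: 7 − 3 = 4.

4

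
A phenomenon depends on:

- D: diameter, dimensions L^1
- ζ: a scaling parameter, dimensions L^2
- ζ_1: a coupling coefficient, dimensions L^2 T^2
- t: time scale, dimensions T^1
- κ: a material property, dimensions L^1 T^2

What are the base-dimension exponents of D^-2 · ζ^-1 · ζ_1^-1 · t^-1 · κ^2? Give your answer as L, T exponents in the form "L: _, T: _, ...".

L: -4, T: 1

Collect each base-dimension exponent across the product:
  L: −2·(1) − (2) − (2) − (0) + 2·(1) = -4
  T: −2·(0) − (0) − (2) − (1) + 2·(2) = 1
So the dimensions are [L⁻⁴ T].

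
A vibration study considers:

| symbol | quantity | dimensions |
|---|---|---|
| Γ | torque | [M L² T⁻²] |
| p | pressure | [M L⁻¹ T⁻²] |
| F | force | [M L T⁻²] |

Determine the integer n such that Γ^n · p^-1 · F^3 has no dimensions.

-2

Balance the M exponent: (1)·n from Γ, plus −(1) + 3·(1) = 2 from the rest, must sum to zero.
n + 2 = 0, so n = -2.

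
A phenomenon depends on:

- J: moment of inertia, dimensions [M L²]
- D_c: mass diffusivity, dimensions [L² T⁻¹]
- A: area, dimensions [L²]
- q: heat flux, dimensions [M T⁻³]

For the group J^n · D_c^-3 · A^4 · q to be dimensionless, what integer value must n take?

Balance the M exponent: (1)·n from J, plus −3·(0) + 4·(0) + (1) = 1 from the rest, must sum to zero.
n + 1 = 0, so n = -1.

-1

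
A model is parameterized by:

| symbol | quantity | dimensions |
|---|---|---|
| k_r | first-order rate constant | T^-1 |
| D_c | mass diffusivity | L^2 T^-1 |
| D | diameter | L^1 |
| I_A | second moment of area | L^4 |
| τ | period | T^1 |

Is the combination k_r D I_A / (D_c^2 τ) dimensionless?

no

Sum the exponent of each base dimension across the product:
  L: [k_r]_L − 2·[D_c]_L + [D]_L + [I_A]_L − [τ]_L = (0) − 2·(2) + (1) + (4) − (0) = 1
  T: [k_r]_T − 2·[D_c]_T + [D]_T + [I_A]_T − [τ]_T = (-1) − 2·(-1) + (0) + (0) − (1) = 0
Net dimensions [L] ≠ [1] — not dimensionless.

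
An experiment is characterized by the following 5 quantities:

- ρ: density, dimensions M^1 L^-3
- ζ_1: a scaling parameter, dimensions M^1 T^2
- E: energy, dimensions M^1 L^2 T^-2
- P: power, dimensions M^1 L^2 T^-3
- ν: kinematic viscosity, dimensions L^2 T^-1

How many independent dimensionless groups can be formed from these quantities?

There are 5 variables and 3 base dimensions (M, L, T).
The dimension matrix has rank 3.
Independent dimensionless groups: 5 − 3 = 2.

2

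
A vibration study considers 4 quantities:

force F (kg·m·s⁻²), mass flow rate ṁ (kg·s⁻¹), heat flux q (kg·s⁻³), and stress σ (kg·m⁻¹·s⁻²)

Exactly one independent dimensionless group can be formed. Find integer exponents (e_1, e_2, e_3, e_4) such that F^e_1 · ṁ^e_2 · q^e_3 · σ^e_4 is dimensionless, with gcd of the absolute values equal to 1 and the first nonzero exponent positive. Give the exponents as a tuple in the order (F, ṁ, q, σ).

(1, -1, -1, 1)

M: e_1·(1) + e_2·(1) + e_3·(1) + e_4·(1) = 0
L: e_1·(1) + e_2·(0) + e_3·(0) + e_4·(-1) = 0
T: e_1·(-2) + e_2·(-1) + e_3·(-3) + e_4·(-2) = 0
Solving this homogeneous linear system for the smallest-integer solution (first nonzero entry positive) gives (1, -1, -1, 1).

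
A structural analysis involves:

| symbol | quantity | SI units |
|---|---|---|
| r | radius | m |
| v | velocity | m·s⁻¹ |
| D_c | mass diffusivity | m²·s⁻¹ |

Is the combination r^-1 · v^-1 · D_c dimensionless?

yes

Sum the exponent of each base dimension across the product:
  L: −[r]_L − [v]_L + [D_c]_L = −(1) − (1) + (2) = 0
  T: −[r]_T − [v]_T + [D_c]_T = −(0) − (-1) + (-1) = 0
All base exponents vanish — dimensionless.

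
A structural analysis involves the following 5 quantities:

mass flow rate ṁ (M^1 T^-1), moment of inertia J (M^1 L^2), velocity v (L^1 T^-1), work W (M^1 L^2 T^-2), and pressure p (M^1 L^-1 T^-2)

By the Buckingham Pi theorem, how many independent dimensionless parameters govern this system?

2

There are 5 variables and 3 base dimensions (M, L, T).
The dimension matrix has rank 3.
Independent dimensionless groups: 5 − 3 = 2.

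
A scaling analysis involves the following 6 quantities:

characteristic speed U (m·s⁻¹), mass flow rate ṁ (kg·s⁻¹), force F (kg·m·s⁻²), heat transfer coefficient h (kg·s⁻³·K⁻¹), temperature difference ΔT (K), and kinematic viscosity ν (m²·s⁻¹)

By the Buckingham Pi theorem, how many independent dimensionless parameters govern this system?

2

There are 6 variables and 4 base dimensions (M, L, T, Θ).
The dimension matrix has rank 4.
Independent dimensionless groups: 6 − 4 = 2.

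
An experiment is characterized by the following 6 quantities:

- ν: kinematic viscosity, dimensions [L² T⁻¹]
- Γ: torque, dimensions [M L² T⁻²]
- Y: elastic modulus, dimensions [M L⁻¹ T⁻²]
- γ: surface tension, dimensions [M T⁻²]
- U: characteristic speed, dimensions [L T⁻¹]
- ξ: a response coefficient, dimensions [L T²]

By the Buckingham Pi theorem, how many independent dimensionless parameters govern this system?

There are 6 variables and 3 base dimensions (M, L, T).
The dimension matrix has rank 3.
Independent dimensionless groups: 6 − 3 = 3.

3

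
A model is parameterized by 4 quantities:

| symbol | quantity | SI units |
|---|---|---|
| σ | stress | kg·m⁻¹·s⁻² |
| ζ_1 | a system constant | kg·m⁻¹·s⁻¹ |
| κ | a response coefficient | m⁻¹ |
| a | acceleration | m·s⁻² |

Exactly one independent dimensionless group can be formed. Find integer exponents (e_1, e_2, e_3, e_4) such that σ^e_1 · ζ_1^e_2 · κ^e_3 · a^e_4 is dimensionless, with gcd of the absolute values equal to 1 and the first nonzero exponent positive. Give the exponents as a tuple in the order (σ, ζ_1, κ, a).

M: e_1·(1) + e_2·(1) + e_3·(0) + e_4·(0) = 0
L: e_1·(-1) + e_2·(-1) + e_3·(-1) + e_4·(1) = 0
T: e_1·(-2) + e_2·(-1) + e_3·(0) + e_4·(-2) = 0
Solving this homogeneous linear system for the smallest-integer solution (first nonzero entry positive) gives (2, -2, -1, -1).

(2, -2, -1, -1)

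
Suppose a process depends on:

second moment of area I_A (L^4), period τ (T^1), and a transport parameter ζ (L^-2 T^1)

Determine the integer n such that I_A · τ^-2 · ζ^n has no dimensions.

Balance the L exponent: (-2)·n from ζ, plus (4) − 2·(0) = 4 from the rest, must sum to zero.
-2n + 4 = 0, so n = 2.

2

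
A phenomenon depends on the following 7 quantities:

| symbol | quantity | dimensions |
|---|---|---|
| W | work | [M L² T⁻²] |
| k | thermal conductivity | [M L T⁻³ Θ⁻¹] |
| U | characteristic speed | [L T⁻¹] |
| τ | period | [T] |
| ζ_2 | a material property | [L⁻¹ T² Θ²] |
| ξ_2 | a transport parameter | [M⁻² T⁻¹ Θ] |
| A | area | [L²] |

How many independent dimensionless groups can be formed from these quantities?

There are 7 variables and 4 base dimensions (M, L, T, Θ).
The dimension matrix has rank 4.
Independent dimensionless groups: 7 − 4 = 3.

3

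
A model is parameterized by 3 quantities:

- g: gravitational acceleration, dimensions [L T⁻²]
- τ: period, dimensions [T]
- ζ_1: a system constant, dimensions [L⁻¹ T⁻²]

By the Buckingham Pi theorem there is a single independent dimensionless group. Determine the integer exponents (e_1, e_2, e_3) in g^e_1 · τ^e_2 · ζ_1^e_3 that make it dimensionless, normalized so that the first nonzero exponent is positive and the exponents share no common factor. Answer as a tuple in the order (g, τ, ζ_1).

L: e_1·(1) + e_2·(0) + e_3·(-1) = 0
T: e_1·(-2) + e_2·(1) + e_3·(-2) = 0
Solving this homogeneous linear system for the smallest-integer solution (first nonzero entry positive) gives (1, 4, 1).

(1, 4, 1)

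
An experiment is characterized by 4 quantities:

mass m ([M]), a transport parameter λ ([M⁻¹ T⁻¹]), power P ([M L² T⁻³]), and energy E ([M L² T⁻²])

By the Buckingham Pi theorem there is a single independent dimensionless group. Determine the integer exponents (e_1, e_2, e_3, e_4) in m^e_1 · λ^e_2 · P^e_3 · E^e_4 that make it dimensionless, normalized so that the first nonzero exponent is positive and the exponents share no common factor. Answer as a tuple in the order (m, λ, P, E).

M: e_1·(1) + e_2·(-1) + e_3·(1) + e_4·(1) = 0
L: e_1·(0) + e_2·(0) + e_3·(2) + e_4·(2) = 0
T: e_1·(0) + e_2·(-1) + e_3·(-3) + e_4·(-2) = 0
Solving this homogeneous linear system for the smallest-integer solution (first nonzero entry positive) gives (1, 1, -1, 1).

(1, 1, -1, 1)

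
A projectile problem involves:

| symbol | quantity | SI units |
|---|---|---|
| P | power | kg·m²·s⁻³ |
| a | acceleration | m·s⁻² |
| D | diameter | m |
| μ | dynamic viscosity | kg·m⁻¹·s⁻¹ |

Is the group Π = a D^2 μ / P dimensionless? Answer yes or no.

Sum the exponent of each base dimension across the product:
  M: −[P]_M + [a]_M + 2·[D]_M + [μ]_M = −(1) + (0) + 2·(0) + (1) = 0
  L: −[P]_L + [a]_L + 2·[D]_L + [μ]_L = −(2) + (1) + 2·(1) + (-1) = 0
  T: −[P]_T + [a]_T + 2·[D]_T + [μ]_T = −(-3) + (-2) + 2·(0) + (-1) = 0
All base exponents vanish — dimensionless.

yes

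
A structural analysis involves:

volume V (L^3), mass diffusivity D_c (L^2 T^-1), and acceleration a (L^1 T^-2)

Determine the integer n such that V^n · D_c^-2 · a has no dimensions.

1

Balance the L exponent: (3)·n from V, plus −2·(2) + (1) = -3 from the rest, must sum to zero.
3n − 3 = 0, so n = 1.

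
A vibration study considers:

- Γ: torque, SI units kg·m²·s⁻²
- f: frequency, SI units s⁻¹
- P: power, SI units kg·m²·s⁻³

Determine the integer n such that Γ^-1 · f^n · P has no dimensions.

Balance the T exponent: (-1)·n from f, plus −(-2) + (-3) = -1 from the rest, must sum to zero.
−n − 1 = 0, so n = -1.

-1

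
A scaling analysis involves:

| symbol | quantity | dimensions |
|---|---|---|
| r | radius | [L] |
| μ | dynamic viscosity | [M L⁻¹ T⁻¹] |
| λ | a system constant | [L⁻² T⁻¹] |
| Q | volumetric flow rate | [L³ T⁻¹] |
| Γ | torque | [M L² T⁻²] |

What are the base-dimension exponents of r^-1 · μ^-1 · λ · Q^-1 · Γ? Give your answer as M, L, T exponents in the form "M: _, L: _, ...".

Collect each base-dimension exponent across the product:
  M: −(0) − (1) + (0) − (0) + (1) = 0
  L: −(1) − (-1) + (-2) − (3) + (2) = -3
  T: −(0) − (-1) + (-1) − (-1) + (-2) = -1
So the dimensions are [L⁻³ T⁻¹].

M: 0, L: -3, T: -1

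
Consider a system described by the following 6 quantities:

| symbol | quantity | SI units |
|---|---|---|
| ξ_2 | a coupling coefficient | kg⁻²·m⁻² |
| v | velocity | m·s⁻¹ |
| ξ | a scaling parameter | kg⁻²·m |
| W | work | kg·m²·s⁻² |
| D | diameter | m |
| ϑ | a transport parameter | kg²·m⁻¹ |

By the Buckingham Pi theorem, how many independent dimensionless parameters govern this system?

There are 6 variables and 3 base dimensions (M, L, T).
The dimension matrix has rank 3.
Independent dimensionless groups: 6 − 3 = 3.

3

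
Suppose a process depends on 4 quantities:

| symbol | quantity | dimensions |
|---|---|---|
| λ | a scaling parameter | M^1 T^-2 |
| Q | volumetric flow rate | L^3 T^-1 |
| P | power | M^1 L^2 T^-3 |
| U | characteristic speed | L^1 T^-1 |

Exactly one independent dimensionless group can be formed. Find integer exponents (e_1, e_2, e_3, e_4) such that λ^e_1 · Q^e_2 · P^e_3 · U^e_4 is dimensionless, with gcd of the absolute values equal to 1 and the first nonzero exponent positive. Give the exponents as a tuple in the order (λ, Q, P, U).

(2, 1, -2, 1)

M: e_1·(1) + e_2·(0) + e_3·(1) + e_4·(0) = 0
L: e_1·(0) + e_2·(3) + e_3·(2) + e_4·(1) = 0
T: e_1·(-2) + e_2·(-1) + e_3·(-3) + e_4·(-1) = 0
Solving this homogeneous linear system for the smallest-integer solution (first nonzero entry positive) gives (2, 1, -2, 1).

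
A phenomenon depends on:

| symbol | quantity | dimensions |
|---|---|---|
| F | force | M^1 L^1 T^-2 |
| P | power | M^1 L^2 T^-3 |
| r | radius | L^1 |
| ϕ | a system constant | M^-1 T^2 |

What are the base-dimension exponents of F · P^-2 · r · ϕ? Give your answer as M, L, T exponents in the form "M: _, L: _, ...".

Collect each base-dimension exponent across the product:
  M: (1) − 2·(1) + (0) + (-1) = -2
  L: (1) − 2·(2) + (1) + (0) = -2
  T: (-2) − 2·(-3) + (0) + (2) = 6
So the dimensions are [M⁻² L⁻² T⁶].

M: -2, L: -2, T: 6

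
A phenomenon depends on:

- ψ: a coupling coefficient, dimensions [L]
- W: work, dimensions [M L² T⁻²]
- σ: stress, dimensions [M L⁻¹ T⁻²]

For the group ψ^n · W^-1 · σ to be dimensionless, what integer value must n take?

Balance the L exponent: (1)·n from ψ, plus −(2) + (-1) = -3 from the rest, must sum to zero.
n − 3 = 0, so n = 3.

3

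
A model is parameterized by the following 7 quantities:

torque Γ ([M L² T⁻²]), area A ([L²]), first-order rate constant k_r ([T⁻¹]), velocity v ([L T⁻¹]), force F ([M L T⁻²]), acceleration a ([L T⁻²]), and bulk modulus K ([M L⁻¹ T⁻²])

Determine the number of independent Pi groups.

4

There are 7 variables and 3 base dimensions (M, L, T).
The dimension matrix has rank 3.
Independent dimensionless groups: 7 − 3 = 4.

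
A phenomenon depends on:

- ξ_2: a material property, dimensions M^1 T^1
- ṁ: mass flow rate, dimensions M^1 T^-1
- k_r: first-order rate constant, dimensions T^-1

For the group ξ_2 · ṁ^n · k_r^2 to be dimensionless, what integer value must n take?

-1

Balance the M exponent: (1)·n from ṁ, plus (1) + 2·(0) = 1 from the rest, must sum to zero.
n + 1 = 0, so n = -1.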